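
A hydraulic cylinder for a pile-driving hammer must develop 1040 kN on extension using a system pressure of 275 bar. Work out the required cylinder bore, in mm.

Extension force acts on the full piston face: F = P × (π/4)D².
D = √(4F / (πP)) = √(4 × 1040 kN / (π × 275 bar))

D ≈ 219 mm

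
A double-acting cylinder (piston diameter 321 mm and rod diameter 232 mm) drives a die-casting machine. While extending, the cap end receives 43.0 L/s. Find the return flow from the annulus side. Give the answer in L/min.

Q_out ≈ 1230 L/min

Cap-side area A_cap = π/4 × (321 mm)² = 80930 mm^2
Rod-side annular area A_ann = π/4 × (321² − 232²) = 38650 mm^2
Piston speed v = Q_in/A_cap; rod-end outflow Q_out = v × A_ann = Q_in × A_ann/A_cap.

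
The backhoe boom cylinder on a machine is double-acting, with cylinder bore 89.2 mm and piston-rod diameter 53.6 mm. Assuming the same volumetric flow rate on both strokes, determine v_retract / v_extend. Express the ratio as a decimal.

v_ret/v_ext ≈ 1.57

Cap-side area A_cap = π/4 × (89.2 mm)² = 6249 mm^2
Rod-side annular area A_ann = π/4 × (89.2² − 53.6²) = 3993 mm^2
For equal Q, v ∝ 1/A, so v_ret/v_ext = A_cap/A_ann.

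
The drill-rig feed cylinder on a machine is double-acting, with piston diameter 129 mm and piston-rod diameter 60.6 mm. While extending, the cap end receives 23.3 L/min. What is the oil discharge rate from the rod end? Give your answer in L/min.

Cap-side area A_cap = π/4 × (129 mm)² = 13070 mm^2
Rod-side annular area A_ann = π/4 × (129² − 60.6²) = 10190 mm^2
Piston speed v = Q_in/A_cap; rod-end outflow Q_out = v × A_ann = Q_in × A_ann/A_cap.

Q_out ≈ 18.2 L/min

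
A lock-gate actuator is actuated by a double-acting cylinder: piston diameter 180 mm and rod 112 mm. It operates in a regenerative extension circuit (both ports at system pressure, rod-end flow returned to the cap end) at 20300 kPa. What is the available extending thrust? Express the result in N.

With equal pressure on both faces, forces on the annular region cancel; the net push is pressure × rod cross-section.
Rod cross-section A_rod = π/4 × (112 mm)² = 9852 mm^2
F = P × A_rod

F ≈ 2.00e5 N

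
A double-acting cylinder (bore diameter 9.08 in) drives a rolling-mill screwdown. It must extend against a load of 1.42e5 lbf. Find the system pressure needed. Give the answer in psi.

P ≈ 2190 psi

Cap-side area A_cap = π/4 × (9.08 in)² = 64.75 in^2
P = F / A = 1.42e5 lbf / A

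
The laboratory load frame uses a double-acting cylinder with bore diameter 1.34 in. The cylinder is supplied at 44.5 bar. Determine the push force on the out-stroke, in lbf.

Cap-side area A_cap = π/4 × (1.34 in)² = 1.410 in^2
F = P × A_cap = 44.5 bar × A_cap

F ≈ 910 lbf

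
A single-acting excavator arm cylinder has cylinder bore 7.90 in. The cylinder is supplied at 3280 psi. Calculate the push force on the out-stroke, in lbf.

Cap-side area A_cap = π/4 × (7.90 in)² = 49.02 in^2
F = P × A_cap = 3280 psi × A_cap

F ≈ 1.61e5 lbf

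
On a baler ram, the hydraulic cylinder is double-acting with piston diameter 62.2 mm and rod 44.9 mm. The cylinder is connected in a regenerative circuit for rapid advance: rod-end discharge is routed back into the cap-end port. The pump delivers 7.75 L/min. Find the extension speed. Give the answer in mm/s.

In regeneration the rod-end outflow joins the pump flow into the cap end, so the net volume the pump must supply per unit advance equals the rod cross-section area.
Rod cross-section A_rod = π/4 × (44.9 mm)² = 1583 mm^2
v = Q_pump / A_rod

v ≈ 81.6 mm/s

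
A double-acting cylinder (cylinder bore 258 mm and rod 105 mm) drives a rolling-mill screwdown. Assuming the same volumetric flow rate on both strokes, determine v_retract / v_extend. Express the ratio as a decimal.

v_ret/v_ext ≈ 1.20

Cap-side area A_cap = π/4 × (258 mm)² = 52280 mm^2
Rod-side annular area A_ann = π/4 × (258² − 105²) = 43620 mm^2
For equal Q, v ∝ 1/A, so v_ret/v_ext = A_cap/A_ann.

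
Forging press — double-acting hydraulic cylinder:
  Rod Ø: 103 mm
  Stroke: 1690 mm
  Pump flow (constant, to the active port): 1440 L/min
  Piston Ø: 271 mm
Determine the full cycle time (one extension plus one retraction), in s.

t ≈ 7.54 s

Cap-side area A_cap = π/4 × (271 mm)² = 57680 mm^2
Rod-side annular area A_ann = π/4 × (271² − 103²) = 49350 mm^2
t_ext = A_cap·L/Q = 4.062 s
t_ret = A_ann·L/Q = 3.475 s
t_cycle = t_ext + t_ret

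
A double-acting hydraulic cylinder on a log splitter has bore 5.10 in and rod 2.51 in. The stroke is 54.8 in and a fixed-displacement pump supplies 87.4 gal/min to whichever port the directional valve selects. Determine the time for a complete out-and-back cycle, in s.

t ≈ 5.85 s

Cap-side area A_cap = π/4 × (5.10 in)² = 20.43 in^2
Rod-side annular area A_ann = π/4 × (5.10² − 2.51²) = 15.48 in^2
t_ext = A_cap·L/Q = 3.327 s
t_ret = A_ann·L/Q = 2.521 s
t_cycle = t_ext + t_ret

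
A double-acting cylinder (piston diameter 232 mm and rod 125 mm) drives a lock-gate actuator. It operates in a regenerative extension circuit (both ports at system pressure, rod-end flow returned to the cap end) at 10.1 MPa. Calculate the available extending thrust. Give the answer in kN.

With equal pressure on both faces, forces on the annular region cancel; the net push is pressure × rod cross-section.
Rod cross-section A_rod = π/4 × (125 mm)² = 12270 mm^2
F = P × A_rod

F ≈ 124 kN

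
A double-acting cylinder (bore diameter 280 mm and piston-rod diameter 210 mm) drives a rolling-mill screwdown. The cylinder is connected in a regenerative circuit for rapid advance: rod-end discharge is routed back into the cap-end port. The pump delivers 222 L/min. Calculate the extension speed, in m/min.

In regeneration the rod-end outflow joins the pump flow into the cap end, so the net volume the pump must supply per unit advance equals the rod cross-section area.
Rod cross-section A_rod = π/4 × (210 mm)² = 34640 mm^2
v = Q_pump / A_rod

v ≈ 6.41 m/min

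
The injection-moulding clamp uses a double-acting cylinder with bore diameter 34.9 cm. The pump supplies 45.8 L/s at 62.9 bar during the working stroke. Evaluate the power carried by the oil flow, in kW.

W ≈ 288 kW

Hydraulic power = P × Q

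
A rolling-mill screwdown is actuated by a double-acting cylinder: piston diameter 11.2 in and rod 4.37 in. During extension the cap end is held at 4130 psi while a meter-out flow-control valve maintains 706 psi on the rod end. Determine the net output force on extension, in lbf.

Cap-side area A_cap = π/4 × (11.2 in)² = 98.52 in^2
Rod-side annular area A_ann = π/4 × (11.2² − 4.37²) = 83.52 in^2
Net thrust = P_cap·A_cap − P_rod·A_ann = 4.069e5 lbf − 58970 lbf

F ≈ 3.48e5 lbf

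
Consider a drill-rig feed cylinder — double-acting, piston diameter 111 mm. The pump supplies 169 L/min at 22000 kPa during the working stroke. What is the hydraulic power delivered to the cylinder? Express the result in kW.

W ≈ 62.0 kW

Hydraulic power = P × Q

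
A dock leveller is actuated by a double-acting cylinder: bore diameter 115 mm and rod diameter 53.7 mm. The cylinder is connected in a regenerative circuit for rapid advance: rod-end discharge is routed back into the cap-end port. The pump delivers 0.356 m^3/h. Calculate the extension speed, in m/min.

v ≈ 2.62 m/min

In regeneration the rod-end outflow joins the pump flow into the cap end, so the net volume the pump must supply per unit advance equals the rod cross-section area.
Rod cross-section A_rod = π/4 × (53.7 mm)² = 2265 mm^2
v = Q_pump / A_rod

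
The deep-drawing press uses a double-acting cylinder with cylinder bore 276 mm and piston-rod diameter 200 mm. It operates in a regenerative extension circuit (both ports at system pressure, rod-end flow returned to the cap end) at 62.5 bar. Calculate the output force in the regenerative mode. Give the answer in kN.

With equal pressure on both faces, forces on the annular region cancel; the net push is pressure × rod cross-section.
Rod cross-section A_rod = π/4 × (200 mm)² = 31420 mm^2
F = P × A_rod

F ≈ 196 kN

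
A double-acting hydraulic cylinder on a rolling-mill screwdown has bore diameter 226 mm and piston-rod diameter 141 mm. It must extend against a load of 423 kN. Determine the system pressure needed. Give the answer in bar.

P ≈ 105 bar

Cap-side area A_cap = π/4 × (226 mm)² = 40110 mm^2
P = F / A = 423 kN / A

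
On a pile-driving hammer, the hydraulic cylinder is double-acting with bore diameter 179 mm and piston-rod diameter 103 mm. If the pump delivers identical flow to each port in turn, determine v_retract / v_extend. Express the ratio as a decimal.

v_ret/v_ext ≈ 1.50

Cap-side area A_cap = π/4 × (179 mm)² = 25160 mm^2
Rod-side annular area A_ann = π/4 × (179² − 103²) = 16830 mm^2
For equal Q, v ∝ 1/A, so v_ret/v_ext = A_cap/A_ann.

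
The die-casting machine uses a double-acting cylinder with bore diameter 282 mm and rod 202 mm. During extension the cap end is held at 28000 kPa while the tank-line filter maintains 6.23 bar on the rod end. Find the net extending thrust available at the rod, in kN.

Cap-side area A_cap = π/4 × (282 mm)² = 62460 mm^2
Rod-side annular area A_ann = π/4 × (282² − 202²) = 30410 mm^2
Net thrust = P_cap·A_cap − P_rod·A_ann = 1749 kN − 18.95 kN

F ≈ 1730 kN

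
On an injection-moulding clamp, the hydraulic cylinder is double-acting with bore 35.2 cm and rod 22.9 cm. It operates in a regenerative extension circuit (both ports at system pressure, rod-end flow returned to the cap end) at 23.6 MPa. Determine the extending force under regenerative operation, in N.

With equal pressure on both faces, forces on the annular region cancel; the net push is pressure × rod cross-section.
Rod cross-section A_rod = π/4 × (22.9 cm)² = 411.9 cm^2
F = P × A_rod

F ≈ 9.72e5 N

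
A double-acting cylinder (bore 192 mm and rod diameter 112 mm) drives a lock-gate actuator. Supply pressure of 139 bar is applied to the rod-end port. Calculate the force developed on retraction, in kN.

F ≈ 266 kN

Rod-side annular area A_ann = π/4 × (192² − 112²) = 19100 mm^2
On retraction the pressure acts on the annular area (bore minus rod).
F = P × A_ann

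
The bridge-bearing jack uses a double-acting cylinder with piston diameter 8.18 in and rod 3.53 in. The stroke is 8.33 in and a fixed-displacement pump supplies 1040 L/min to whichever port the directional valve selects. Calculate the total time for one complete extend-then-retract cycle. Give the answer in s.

Cap-side area A_cap = π/4 × (8.18 in)² = 52.55 in^2
Rod-side annular area A_ann = π/4 × (8.18² − 3.53²) = 42.77 in^2
t_ext = A_cap·L/Q = 0.4139 s
t_ret = A_ann·L/Q = 0.3368 s
t_cycle = t_ext + t_ret

t ≈ 0.751 s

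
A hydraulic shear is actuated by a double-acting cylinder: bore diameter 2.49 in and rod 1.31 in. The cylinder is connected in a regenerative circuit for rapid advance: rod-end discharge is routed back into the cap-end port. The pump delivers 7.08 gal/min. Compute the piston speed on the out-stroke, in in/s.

v ≈ 20.2 in/s

In regeneration the rod-end outflow joins the pump flow into the cap end, so the net volume the pump must supply per unit advance equals the rod cross-section area.
Rod cross-section A_rod = π/4 × (1.31 in)² = 1.348 in^2
v = Q_pump / A_rod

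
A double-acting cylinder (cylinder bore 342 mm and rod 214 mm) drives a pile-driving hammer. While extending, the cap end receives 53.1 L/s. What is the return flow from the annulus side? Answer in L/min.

Q_out ≈ 1940 L/min

Cap-side area A_cap = π/4 × (342 mm)² = 91860 mm^2
Rod-side annular area A_ann = π/4 × (342² − 214²) = 55900 mm^2
Piston speed v = Q_in/A_cap; rod-end outflow Q_out = v × A_ann = Q_in × A_ann/A_cap.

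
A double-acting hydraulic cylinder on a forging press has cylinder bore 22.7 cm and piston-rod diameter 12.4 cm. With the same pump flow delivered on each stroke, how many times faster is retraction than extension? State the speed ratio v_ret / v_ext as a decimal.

Cap-side area A_cap = π/4 × (22.7 cm)² = 404.7 cm^2
Rod-side annular area A_ann = π/4 × (22.7² − 12.4²) = 283.9 cm^2
For equal Q, v ∝ 1/A, so v_ret/v_ext = A_cap/A_ann.

v_ret/v_ext ≈ 1.43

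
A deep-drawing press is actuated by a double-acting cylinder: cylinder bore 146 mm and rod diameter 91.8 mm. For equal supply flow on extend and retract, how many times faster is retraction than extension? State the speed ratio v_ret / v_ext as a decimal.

v_ret/v_ext ≈ 1.65

Cap-side area A_cap = π/4 × (146 mm)² = 16740 mm^2
Rod-side annular area A_ann = π/4 × (146² − 91.8²) = 10120 mm^2
For equal Q, v ∝ 1/A, so v_ret/v_ext = A_cap/A_ann.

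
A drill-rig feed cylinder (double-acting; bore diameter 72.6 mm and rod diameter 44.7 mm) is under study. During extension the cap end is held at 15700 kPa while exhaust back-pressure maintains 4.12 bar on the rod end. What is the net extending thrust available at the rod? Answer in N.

Cap-side area A_cap = π/4 × (72.6 mm)² = 4140 mm^2
Rod-side annular area A_ann = π/4 × (72.6² − 44.7²) = 2570 mm^2
Net thrust = P_cap·A_cap − P_rod·A_ann = 64990 N − 1059 N

F ≈ 63900 N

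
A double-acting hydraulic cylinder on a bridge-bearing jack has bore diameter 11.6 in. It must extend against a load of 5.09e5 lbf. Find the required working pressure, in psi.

P ≈ 4820 psi

Cap-side area A_cap = π/4 × (11.6 in)² = 105.7 in^2
P = F / A = 5.09e5 lbf / A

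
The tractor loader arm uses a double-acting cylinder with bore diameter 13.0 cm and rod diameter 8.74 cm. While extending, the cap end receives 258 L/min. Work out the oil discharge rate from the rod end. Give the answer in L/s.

Q_out ≈ 2.36 L/s

Cap-side area A_cap = π/4 × (13.0 cm)² = 132.7 cm^2
Rod-side annular area A_ann = π/4 × (13.0² − 8.74²) = 72.74 cm^2
Piston speed v = Q_in/A_cap; rod-end outflow Q_out = v × A_ann = Q_in × A_ann/A_cap.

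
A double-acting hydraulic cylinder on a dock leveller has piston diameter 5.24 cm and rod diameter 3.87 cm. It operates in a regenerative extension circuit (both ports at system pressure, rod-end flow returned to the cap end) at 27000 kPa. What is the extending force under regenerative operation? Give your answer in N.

With equal pressure on both faces, forces on the annular region cancel; the net push is pressure × rod cross-section.
Rod cross-section A_rod = π/4 × (3.87 cm)² = 11.76 cm^2
F = P × A_rod

F ≈ 31800 N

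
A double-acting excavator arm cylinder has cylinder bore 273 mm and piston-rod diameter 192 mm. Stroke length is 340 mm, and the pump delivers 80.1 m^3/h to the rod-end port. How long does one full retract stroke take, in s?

t ≈ 0.452 s

Rod-side annular area A_ann = π/4 × (273² − 192²) = 29580 mm^2
Swept volume V = A × L; t = V / Q = A·L / Q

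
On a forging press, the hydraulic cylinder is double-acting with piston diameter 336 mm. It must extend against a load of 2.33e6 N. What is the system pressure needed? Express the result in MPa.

Cap-side area A_cap = π/4 × (336 mm)² = 88670 mm^2
P = F / A = 2.33e6 N / A

P ≈ 26.3 MPa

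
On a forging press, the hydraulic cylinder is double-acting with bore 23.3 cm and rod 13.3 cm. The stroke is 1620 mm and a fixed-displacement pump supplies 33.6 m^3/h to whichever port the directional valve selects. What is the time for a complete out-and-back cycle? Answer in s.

Cap-side area A_cap = π/4 × (23.3 cm)² = 426.4 cm^2
Rod-side annular area A_ann = π/4 × (23.3² − 13.3²) = 287.5 cm^2
t_ext = A_cap·L/Q = 7.401 s
t_ret = A_ann·L/Q = 4.989 s
t_cycle = t_ext + t_ret

t ≈ 12.4 s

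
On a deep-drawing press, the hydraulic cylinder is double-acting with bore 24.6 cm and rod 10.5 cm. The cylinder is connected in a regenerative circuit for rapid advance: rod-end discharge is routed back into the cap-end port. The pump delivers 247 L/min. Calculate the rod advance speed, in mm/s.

v ≈ 475 mm/s

In regeneration the rod-end outflow joins the pump flow into the cap end, so the net volume the pump must supply per unit advance equals the rod cross-section area.
Rod cross-section A_rod = π/4 × (10.5 cm)² = 86.59 cm^2
v = Q_pump / A_rod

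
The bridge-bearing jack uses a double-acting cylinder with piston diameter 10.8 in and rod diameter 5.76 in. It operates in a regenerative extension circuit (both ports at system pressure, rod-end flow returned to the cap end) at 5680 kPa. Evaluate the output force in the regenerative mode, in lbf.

With equal pressure on both faces, forces on the annular region cancel; the net push is pressure × rod cross-section.
Rod cross-section A_rod = π/4 × (5.76 in)² = 26.06 in^2
F = P × A_rod

F ≈ 21500 lbf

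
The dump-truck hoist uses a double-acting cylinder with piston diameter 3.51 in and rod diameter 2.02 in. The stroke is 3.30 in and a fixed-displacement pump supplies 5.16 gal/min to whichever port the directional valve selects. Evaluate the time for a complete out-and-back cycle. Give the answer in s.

t ≈ 2.68 s

Cap-side area A_cap = π/4 × (3.51 in)² = 9.676 in^2
Rod-side annular area A_ann = π/4 × (3.51² − 2.02²) = 6.471 in^2
t_ext = A_cap·L/Q = 1.607 s
t_ret = A_ann·L/Q = 1.075 s
t_cycle = t_ext + t_ret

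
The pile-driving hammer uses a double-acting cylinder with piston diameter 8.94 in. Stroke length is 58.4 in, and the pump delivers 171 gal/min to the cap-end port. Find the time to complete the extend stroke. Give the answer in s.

t ≈ 5.57 s

Cap-side area A_cap = π/4 × (8.94 in)² = 62.77 in^2
Swept volume V = A × L; t = V / Q = A·L / Q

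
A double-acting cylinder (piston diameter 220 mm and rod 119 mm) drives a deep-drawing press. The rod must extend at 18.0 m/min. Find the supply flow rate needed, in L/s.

Q ≈ 11.4 L/s

Cap-side area A_cap = π/4 × (220 mm)² = 38010 mm^2
Q = A × v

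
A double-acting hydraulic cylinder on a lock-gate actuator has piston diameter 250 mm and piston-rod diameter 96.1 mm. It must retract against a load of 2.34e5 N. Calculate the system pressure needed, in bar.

P ≈ 55.9 bar

Rod-side annular area A_ann = π/4 × (250² − 96.1²) = 41830 mm^2
Retraction: pressure acts on the annular area.
P = F / A = 2.34e5 N / A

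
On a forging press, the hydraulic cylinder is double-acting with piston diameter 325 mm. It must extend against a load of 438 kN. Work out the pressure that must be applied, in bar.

Cap-side area A_cap = π/4 × (325 mm)² = 82960 mm^2
P = F / A = 438 kN / A

P ≈ 52.8 bar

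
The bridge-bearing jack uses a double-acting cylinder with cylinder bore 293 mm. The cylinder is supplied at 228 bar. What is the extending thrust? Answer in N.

Cap-side area A_cap = π/4 × (293 mm)² = 67430 mm^2
F = P × A_cap = 228 bar × A_cap

F ≈ 1.54e6 N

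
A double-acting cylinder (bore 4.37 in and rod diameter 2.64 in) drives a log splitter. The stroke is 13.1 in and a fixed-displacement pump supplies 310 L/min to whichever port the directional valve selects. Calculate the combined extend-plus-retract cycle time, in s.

t ≈ 1.02 s

Cap-side area A_cap = π/4 × (4.37 in)² = 15.00 in^2
Rod-side annular area A_ann = π/4 × (4.37² − 2.64²) = 9.525 in^2
t_ext = A_cap·L/Q = 0.6232 s
t_ret = A_ann·L/Q = 0.3957 s
t_cycle = t_ext + t_ret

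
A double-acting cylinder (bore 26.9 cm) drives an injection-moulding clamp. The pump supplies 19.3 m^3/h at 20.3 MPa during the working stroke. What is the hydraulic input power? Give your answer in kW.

W ≈ 109 kW

Hydraulic power = P × Q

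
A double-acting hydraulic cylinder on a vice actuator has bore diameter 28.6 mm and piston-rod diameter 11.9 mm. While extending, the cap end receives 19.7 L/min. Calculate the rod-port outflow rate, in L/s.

Cap-side area A_cap = π/4 × (28.6 mm)² = 642.4 mm^2
Rod-side annular area A_ann = π/4 × (28.6² − 11.9²) = 531.2 mm^2
Piston speed v = Q_in/A_cap; rod-end outflow Q_out = v × A_ann = Q_in × A_ann/A_cap.

Q_out ≈ 0.271 L/s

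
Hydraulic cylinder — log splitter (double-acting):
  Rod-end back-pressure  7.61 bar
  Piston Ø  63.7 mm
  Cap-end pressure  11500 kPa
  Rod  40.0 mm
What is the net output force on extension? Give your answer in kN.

F ≈ 35.2 kN

Cap-side area A_cap = π/4 × (63.7 mm)² = 3187 mm^2
Rod-side annular area A_ann = π/4 × (63.7² − 40.0²) = 1930 mm^2
Net thrust = P_cap·A_cap − P_rod·A_ann = 36.65 kN − 1.469 kN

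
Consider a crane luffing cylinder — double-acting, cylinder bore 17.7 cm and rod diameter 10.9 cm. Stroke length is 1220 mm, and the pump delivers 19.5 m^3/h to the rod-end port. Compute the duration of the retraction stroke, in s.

t ≈ 3.44 s

Rod-side annular area A_ann = π/4 × (17.7² − 10.9²) = 152.7 cm^2
Swept volume V = A × L; t = V / Q = A·L / Q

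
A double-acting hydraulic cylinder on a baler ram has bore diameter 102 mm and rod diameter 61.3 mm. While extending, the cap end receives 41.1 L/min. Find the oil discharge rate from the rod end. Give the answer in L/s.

Q_out ≈ 0.438 L/s

Cap-side area A_cap = π/4 × (102 mm)² = 8171 mm^2
Rod-side annular area A_ann = π/4 × (102² − 61.3²) = 5220 mm^2
Piston speed v = Q_in/A_cap; rod-end outflow Q_out = v × A_ann = Q_in × A_ann/A_cap.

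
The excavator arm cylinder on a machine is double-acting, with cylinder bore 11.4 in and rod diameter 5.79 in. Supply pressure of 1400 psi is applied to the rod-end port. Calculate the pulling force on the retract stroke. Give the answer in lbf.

Rod-side annular area A_ann = π/4 × (11.4² − 5.79²) = 75.74 in^2
On retraction the pressure acts on the annular area (bore minus rod).
F = P × A_ann

F ≈ 1.06e5 lbf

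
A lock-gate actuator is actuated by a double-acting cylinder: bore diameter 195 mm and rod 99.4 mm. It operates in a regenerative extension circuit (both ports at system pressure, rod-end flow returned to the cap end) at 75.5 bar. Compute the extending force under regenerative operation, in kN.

With equal pressure on both faces, forces on the annular region cancel; the net push is pressure × rod cross-section.
Rod cross-section A_rod = π/4 × (99.4 mm)² = 7760 mm^2
F = P × A_rod

F ≈ 58.6 kN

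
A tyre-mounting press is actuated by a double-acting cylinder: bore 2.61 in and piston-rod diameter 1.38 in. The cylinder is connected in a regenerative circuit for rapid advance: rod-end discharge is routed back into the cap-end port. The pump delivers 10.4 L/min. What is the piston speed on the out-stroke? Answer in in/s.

v ≈ 7.07 in/s

In regeneration the rod-end outflow joins the pump flow into the cap end, so the net volume the pump must supply per unit advance equals the rod cross-section area.
Rod cross-section A_rod = π/4 × (1.38 in)² = 1.496 in^2
v = Q_pump / A_rod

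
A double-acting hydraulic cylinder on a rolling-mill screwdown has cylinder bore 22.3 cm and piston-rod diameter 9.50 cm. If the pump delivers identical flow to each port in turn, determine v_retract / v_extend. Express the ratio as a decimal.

v_ret/v_ext ≈ 1.22

Cap-side area A_cap = π/4 × (22.3 cm)² = 390.6 cm^2
Rod-side annular area A_ann = π/4 × (22.3² − 9.50²) = 319.7 cm^2
For equal Q, v ∝ 1/A, so v_ret/v_ext = A_cap/A_ann.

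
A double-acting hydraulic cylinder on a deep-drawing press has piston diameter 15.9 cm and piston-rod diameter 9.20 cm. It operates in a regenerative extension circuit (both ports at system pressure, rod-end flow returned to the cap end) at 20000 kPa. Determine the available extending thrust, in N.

With equal pressure on both faces, forces on the annular region cancel; the net push is pressure × rod cross-section.
Rod cross-section A_rod = π/4 × (9.20 cm)² = 66.48 cm^2
F = P × A_rod

F ≈ 1.33e5 N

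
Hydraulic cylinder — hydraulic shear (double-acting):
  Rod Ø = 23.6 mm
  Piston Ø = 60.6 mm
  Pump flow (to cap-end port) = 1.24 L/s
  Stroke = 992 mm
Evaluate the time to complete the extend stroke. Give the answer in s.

t ≈ 2.31 s

Cap-side area A_cap = π/4 × (60.6 mm)² = 2884 mm^2
Swept volume V = A × L; t = V / Q = A·L / Q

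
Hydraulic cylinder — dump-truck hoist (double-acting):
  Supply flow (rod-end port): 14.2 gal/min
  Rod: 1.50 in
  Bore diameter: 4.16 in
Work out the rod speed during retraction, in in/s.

Rod-side annular area A_ann = π/4 × (4.16² − 1.50²) = 11.82 in^2
Flow into the rod-end port fills the annular volume.
v = Q / A

v ≈ 4.62 in/s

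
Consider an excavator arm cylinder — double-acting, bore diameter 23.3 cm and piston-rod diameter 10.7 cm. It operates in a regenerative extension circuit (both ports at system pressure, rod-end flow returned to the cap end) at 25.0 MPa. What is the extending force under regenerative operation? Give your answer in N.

F ≈ 2.25e5 N

With equal pressure on both faces, forces on the annular region cancel; the net push is pressure × rod cross-section.
Rod cross-section A_rod = π/4 × (10.7 cm)² = 89.92 cm^2
F = P × A_rod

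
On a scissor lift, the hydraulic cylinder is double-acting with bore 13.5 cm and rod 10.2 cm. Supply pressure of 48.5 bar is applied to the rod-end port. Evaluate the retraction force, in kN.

Rod-side annular area A_ann = π/4 × (13.5² − 10.2²) = 61.43 cm^2
On retraction the pressure acts on the annular area (bore minus rod).
F = P × A_ann

F ≈ 29.8 kN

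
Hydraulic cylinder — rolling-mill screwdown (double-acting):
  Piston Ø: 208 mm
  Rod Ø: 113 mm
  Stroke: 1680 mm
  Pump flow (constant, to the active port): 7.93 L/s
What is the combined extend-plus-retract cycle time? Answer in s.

Cap-side area A_cap = π/4 × (208 mm)² = 33980 mm^2
Rod-side annular area A_ann = π/4 × (208² − 113²) = 23950 mm^2
t_ext = A_cap·L/Q = 7.199 s
t_ret = A_ann·L/Q = 5.074 s
t_cycle = t_ext + t_ret

t ≈ 12.3 s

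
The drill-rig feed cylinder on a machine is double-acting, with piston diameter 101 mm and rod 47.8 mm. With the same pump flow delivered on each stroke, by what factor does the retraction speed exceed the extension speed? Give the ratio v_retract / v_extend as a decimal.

v_ret/v_ext ≈ 1.29

Cap-side area A_cap = π/4 × (101 mm)² = 8012 mm^2
Rod-side annular area A_ann = π/4 × (101² − 47.8²) = 6217 mm^2
For equal Q, v ∝ 1/A, so v_ret/v_ext = A_cap/A_ann.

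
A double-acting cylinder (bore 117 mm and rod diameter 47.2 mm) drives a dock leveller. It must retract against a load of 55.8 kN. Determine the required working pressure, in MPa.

Rod-side annular area A_ann = π/4 × (117² − 47.2²) = 9002 mm^2
Retraction: pressure acts on the annular area.
P = F / A = 55.8 kN / A

P ≈ 6.20 MPa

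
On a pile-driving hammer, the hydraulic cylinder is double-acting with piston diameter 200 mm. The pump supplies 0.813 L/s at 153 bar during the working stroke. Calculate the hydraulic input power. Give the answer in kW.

W ≈ 12.4 kW

Hydraulic power = P × Q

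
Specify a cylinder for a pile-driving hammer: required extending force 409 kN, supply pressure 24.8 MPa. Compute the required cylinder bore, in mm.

Extension force acts on the full piston face: F = P × (π/4)D².
D = √(4F / (πP)) = √(4 × 409 kN / (π × 24.8 MPa))

D ≈ 145 mm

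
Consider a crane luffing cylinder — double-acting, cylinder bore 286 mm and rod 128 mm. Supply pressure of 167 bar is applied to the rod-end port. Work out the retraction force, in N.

F ≈ 8.58e5 N

Rod-side annular area A_ann = π/4 × (286² − 128²) = 51370 mm^2
On retraction the pressure acts on the annular area (bore minus rod).
F = P × A_ann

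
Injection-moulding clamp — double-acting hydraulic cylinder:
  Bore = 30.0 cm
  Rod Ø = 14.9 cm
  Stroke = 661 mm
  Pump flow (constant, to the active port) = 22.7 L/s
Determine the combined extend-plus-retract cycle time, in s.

Cap-side area A_cap = π/4 × (30.0 cm)² = 706.9 cm^2
Rod-side annular area A_ann = π/4 × (30.0² − 14.9²) = 532.5 cm^2
t_ext = A_cap·L/Q = 2.058 s
t_ret = A_ann·L/Q = 1.551 s
t_cycle = t_ext + t_ret

t ≈ 3.61 s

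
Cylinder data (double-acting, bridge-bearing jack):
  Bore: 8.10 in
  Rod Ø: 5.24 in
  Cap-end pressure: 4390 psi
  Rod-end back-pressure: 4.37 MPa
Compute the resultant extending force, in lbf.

Cap-side area A_cap = π/4 × (8.10 in)² = 51.53 in^2
Rod-side annular area A_ann = π/4 × (8.10² − 5.24²) = 29.96 in^2
Net thrust = P_cap·A_cap − P_rod·A_ann = 2.262e5 lbf − 18990 lbf

F ≈ 2.07e5 lbf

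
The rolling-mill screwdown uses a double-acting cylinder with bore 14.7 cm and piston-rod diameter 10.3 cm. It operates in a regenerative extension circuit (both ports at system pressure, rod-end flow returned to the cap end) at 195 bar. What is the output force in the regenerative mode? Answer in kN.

F ≈ 162 kN

With equal pressure on both faces, forces on the annular region cancel; the net push is pressure × rod cross-section.
Rod cross-section A_rod = π/4 × (10.3 cm)² = 83.32 cm^2
F = P × A_rod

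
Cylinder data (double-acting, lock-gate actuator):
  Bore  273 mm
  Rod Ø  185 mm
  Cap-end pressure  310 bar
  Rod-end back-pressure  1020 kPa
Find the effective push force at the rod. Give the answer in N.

F ≈ 1.78e6 N

Cap-side area A_cap = π/4 × (273 mm)² = 58530 mm^2
Rod-side annular area A_ann = π/4 × (273² − 185²) = 31650 mm^2
Net thrust = P_cap·A_cap − P_rod·A_ann = 1.815e6 N − 32290 N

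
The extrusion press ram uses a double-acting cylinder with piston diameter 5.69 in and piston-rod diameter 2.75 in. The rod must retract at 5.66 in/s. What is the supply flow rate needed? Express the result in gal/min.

Rod-side annular area A_ann = π/4 × (5.69² − 2.75²) = 19.49 in^2
Q = A × v

Q ≈ 28.7 gal/min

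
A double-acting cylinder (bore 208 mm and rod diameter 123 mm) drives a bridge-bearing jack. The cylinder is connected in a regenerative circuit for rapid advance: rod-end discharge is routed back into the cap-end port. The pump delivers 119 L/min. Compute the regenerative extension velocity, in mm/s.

v ≈ 167 mm/s

In regeneration the rod-end outflow joins the pump flow into the cap end, so the net volume the pump must supply per unit advance equals the rod cross-section area.
Rod cross-section A_rod = π/4 × (123 mm)² = 11880 mm^2
v = Q_pump / A_rod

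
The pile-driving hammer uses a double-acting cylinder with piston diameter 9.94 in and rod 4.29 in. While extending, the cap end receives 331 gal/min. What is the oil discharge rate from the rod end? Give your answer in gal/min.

Cap-side area A_cap = π/4 × (9.94 in)² = 77.60 in^2
Rod-side annular area A_ann = π/4 × (9.94² − 4.29²) = 63.15 in^2
Piston speed v = Q_in/A_cap; rod-end outflow Q_out = v × A_ann = Q_in × A_ann/A_cap.

Q_out ≈ 269 gal/min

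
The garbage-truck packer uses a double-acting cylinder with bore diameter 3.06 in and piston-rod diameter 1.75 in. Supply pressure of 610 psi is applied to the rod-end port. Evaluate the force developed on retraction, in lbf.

Rod-side annular area A_ann = π/4 × (3.06² − 1.75²) = 4.949 in^2
On retraction the pressure acts on the annular area (bore minus rod).
F = P × A_ann

F ≈ 3020 lbf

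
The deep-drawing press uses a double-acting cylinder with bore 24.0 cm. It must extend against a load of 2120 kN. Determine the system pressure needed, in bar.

P ≈ 469 bar

Cap-side area A_cap = π/4 × (24.0 cm)² = 452.4 cm^2
P = F / A = 2120 kN / A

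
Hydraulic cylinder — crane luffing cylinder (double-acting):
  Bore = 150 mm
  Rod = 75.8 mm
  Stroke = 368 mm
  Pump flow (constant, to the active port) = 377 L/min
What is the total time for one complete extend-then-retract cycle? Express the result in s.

t ≈ 1.81 s

Cap-side area A_cap = π/4 × (150 mm)² = 17670 mm^2
Rod-side annular area A_ann = π/4 × (150² − 75.8²) = 13160 mm^2
t_ext = A_cap·L/Q = 1.035 s
t_ret = A_ann·L/Q = 0.7707 s
t_cycle = t_ext + t_ret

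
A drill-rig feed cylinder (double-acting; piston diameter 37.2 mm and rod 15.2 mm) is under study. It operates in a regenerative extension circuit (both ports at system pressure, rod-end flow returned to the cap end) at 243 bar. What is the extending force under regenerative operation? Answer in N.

F ≈ 4410 N

With equal pressure on both faces, forces on the annular region cancel; the net push is pressure × rod cross-section.
Rod cross-section A_rod = π/4 × (15.2 mm)² = 181.5 mm^2
F = P × A_rod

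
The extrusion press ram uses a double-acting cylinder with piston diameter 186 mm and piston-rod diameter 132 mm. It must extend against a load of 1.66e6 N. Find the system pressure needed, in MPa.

Cap-side area A_cap = π/4 × (186 mm)² = 27170 mm^2
P = F / A = 1.66e6 N / A

P ≈ 61.1 MPa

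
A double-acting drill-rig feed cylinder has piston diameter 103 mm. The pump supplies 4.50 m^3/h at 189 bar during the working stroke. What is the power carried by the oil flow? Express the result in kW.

Hydraulic power = P × Q

W ≈ 23.6 kW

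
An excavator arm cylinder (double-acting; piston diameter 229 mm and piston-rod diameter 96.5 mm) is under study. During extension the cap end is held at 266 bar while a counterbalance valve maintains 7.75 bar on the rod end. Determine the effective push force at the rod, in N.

Cap-side area A_cap = π/4 × (229 mm)² = 41190 mm^2
Rod-side annular area A_ann = π/4 × (229² − 96.5²) = 33870 mm^2
Net thrust = P_cap·A_cap − P_rod·A_ann = 1.096e6 N − 26250 N

F ≈ 1.07e6 N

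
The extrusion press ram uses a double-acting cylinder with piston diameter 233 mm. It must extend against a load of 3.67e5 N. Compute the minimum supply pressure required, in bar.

P ≈ 86.1 bar

Cap-side area A_cap = π/4 × (233 mm)² = 42640 mm^2
P = F / A = 3.67e5 N / A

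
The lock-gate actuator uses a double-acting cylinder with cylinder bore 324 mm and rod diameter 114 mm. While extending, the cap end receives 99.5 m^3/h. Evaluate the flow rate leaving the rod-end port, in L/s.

Cap-side area A_cap = π/4 × (324 mm)² = 82450 mm^2
Rod-side annular area A_ann = π/4 × (324² − 114²) = 72240 mm^2
Piston speed v = Q_in/A_cap; rod-end outflow Q_out = v × A_ann = Q_in × A_ann/A_cap.

Q_out ≈ 24.2 L/s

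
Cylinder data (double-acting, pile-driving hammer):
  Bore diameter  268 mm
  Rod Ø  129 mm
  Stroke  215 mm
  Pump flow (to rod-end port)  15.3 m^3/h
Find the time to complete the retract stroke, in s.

Rod-side annular area A_ann = π/4 × (268² − 129²) = 43340 mm^2
Swept volume V = A × L; t = V / Q = A·L / Q

t ≈ 2.19 s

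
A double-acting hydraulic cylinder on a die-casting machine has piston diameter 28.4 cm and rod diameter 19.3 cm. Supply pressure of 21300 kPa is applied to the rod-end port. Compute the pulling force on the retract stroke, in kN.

F ≈ 726 kN

Rod-side annular area A_ann = π/4 × (28.4² − 19.3²) = 340.9 cm^2
On retraction the pressure acts on the annular area (bore minus rod).
F = P × A_ann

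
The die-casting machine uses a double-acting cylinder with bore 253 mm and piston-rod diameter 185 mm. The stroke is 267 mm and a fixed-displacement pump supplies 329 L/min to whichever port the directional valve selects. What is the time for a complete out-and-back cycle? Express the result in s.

t ≈ 3.59 s

Cap-side area A_cap = π/4 × (253 mm)² = 50270 mm^2
Rod-side annular area A_ann = π/4 × (253² − 185²) = 23390 mm^2
t_ext = A_cap·L/Q = 2.448 s
t_ret = A_ann·L/Q = 1.139 s
t_cycle = t_ext + t_ret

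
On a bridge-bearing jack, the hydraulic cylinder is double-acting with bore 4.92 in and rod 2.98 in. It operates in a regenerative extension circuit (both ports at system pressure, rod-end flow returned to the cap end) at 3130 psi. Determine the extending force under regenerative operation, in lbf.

With equal pressure on both faces, forces on the annular region cancel; the net push is pressure × rod cross-section.
Rod cross-section A_rod = π/4 × (2.98 in)² = 6.975 in^2
F = P × A_rod

F ≈ 21800 lbf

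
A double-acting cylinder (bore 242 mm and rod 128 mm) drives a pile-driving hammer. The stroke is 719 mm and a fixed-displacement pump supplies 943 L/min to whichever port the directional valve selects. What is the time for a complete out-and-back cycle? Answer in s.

Cap-side area A_cap = π/4 × (242 mm)² = 46000 mm^2
Rod-side annular area A_ann = π/4 × (242² − 128²) = 33130 mm^2
t_ext = A_cap·L/Q = 2.104 s
t_ret = A_ann·L/Q = 1.516 s
t_cycle = t_ext + t_ret

t ≈ 3.62 s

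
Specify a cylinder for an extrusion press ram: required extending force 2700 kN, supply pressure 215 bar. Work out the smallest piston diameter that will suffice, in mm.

Extension force acts on the full piston face: F = P × (π/4)D².
D = √(4F / (πP)) = √(4 × 2700 kN / (π × 215 bar))

D ≈ 400 mm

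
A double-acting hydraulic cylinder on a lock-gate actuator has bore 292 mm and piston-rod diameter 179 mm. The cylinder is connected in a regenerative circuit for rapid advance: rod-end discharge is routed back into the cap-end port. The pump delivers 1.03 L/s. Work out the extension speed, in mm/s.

v ≈ 40.9 mm/s

In regeneration the rod-end outflow joins the pump flow into the cap end, so the net volume the pump must supply per unit advance equals the rod cross-section area.
Rod cross-section A_rod = π/4 × (179 mm)² = 25160 mm^2
v = Q_pump / A_rod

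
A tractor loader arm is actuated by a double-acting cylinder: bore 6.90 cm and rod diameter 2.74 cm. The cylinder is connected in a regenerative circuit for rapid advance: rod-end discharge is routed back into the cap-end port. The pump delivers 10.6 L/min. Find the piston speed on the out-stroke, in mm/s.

In regeneration the rod-end outflow joins the pump flow into the cap end, so the net volume the pump must supply per unit advance equals the rod cross-section area.
Rod cross-section A_rod = π/4 × (2.74 cm)² = 5.896 cm^2
v = Q_pump / A_rod

v ≈ 300 mm/s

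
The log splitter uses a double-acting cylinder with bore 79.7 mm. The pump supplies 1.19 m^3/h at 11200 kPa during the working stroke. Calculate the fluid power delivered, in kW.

Hydraulic power = P × Q

W ≈ 3.70 kW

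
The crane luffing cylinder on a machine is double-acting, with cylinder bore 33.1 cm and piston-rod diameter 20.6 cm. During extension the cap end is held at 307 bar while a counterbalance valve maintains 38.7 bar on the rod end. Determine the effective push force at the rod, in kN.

F ≈ 2440 kN

Cap-side area A_cap = π/4 × (33.1 cm)² = 860.5 cm^2
Rod-side annular area A_ann = π/4 × (33.1² − 20.6²) = 527.2 cm^2
Net thrust = P_cap·A_cap − P_rod·A_ann = 2642 kN − 204.0 kN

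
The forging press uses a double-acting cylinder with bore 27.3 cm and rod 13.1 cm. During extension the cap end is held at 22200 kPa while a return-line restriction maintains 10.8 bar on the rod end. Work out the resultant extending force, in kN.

Cap-side area A_cap = π/4 × (27.3 cm)² = 585.3 cm^2
Rod-side annular area A_ann = π/4 × (27.3² − 13.1²) = 450.6 cm^2
Net thrust = P_cap·A_cap − P_rod·A_ann = 1299 kN − 48.66 kN

F ≈ 1250 kN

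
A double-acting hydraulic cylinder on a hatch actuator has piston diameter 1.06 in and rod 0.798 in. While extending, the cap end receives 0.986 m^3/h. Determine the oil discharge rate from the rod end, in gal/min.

Q_out ≈ 1.88 gal/min

Cap-side area A_cap = π/4 × (1.06 in)² = 0.8825 in^2
Rod-side annular area A_ann = π/4 × (1.06² − 0.798²) = 0.3823 in^2
Piston speed v = Q_in/A_cap; rod-end outflow Q_out = v × A_ann = Q_in × A_ann/A_cap.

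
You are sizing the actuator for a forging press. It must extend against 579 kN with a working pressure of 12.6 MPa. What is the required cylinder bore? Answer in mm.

D ≈ 242 mm

Extension force acts on the full piston face: F = P × (π/4)D².
D = √(4F / (πP)) = √(4 × 579 kN / (π × 12.6 MPa))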